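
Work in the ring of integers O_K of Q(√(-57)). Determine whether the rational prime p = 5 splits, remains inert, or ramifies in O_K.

d = -57 ≡ 3 (mod 4), so O_K = ℤ[√-57] and disc(K) = 4d = -228.
Since gcd(5, -228) = 1 the prime 5 does not ramify.
Legendre symbol by Euler's criterion: (-57/5) ≡ (-57)^2 ≡ 4 (mod 5), i.e. (-57/5) = -1.
d is a non-residue mod p, hence 5 remains inert in O_K.

remains prime (inert)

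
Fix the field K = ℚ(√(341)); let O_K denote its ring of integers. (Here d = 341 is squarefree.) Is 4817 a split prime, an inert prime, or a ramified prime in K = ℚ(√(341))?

341 mod 4 = 1, hence disc K = 341 and O_K = ℤ[(1+√341)/2].
disc(K) = 341 is not divisible by 4817; 4817 is unramified.
Euler's criterion: 341^2408 mod 4817 = 1. Thus (341|4817) = 1.
(341/4817) = 1, so 4817 splits.

p splits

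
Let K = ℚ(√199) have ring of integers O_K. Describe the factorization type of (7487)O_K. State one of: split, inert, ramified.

d = 199 ≡ 3 (mod 4), so O_K = ℤ[√199] and disc(K) = 4d = 796.
7487 ∤ 796, so 7487 is unramified.
Euler's criterion: 199^3743 mod 7487 = 7486. Thus (199|7487) = -1.
d is a non-residue mod p, hence 7487 remains inert in O_K.

7487 remains inert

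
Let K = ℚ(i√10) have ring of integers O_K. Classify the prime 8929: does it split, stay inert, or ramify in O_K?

d = -10 ≡ 2 (mod 4), so O_K = ℤ[√-10] and disc(K) = 4d = -40.
8929 ∤ -40, so 8929 is unramified.
Legendre symbol by Euler's criterion: (-10/8929) ≡ (-10)^4464 ≡ 1 (mod 8929), i.e. (-10/8929) = 1.
(-10/8929) = 1, so 8929 splits.

p splits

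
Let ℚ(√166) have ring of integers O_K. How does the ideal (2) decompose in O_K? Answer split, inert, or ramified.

d = 166 ≡ 2 (mod 4), so O_K = ℤ[√166] and disc(K) = 4d = 664.
2 divides disc(K) = 664, so 2 ramifies.

ramified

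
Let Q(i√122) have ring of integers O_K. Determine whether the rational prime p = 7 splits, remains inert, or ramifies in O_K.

-122 mod 4 = 2, hence disc K = 4·(-122) = -488 and O_K = ℤ[√-122].
disc(K) = -488 is not divisible by 7; 7 is unramified.
(-122/7) = 4^3 mod 7 = 1, giving Legendre symbol 1.
Legendre symbol 1 ⇒ 7 is split.

p splits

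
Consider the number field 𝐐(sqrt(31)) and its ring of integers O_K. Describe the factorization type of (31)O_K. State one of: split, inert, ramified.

Since 31 ≢ 1 mod 4, the ring of integers is ℤ[√31] with discriminant 4·31 = 124.
Ramification test: 31 | 124. The prime 31 ramifies in K.

ramifies in O_K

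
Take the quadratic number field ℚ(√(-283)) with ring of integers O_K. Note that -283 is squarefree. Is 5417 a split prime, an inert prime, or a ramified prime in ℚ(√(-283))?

-283 mod 4 = 1, hence disc K = -283 and O_K = ℤ[(1+√-283)/2].
Since gcd(5417, -283) = 1 the prime 5417 does not ramify.
Euler's criterion: (-283)^2708 mod 5417 = 1. Thus (-283|5417) = 1.
(-283/5417) = 1, so 5417 splits.

split — (5417) = 𝔭₁𝔭₂ with 𝔭₁ ≠ 𝔭₂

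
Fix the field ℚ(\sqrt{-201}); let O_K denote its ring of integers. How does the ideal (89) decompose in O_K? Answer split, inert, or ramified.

inert — (89) stays prime in O_K

Since -201 ≢ 1 mod 4, the ring of integers is ℤ[√-201] with discriminant 4·(-201) = -804.
89 ∤ -804, so 89 is unramified.
Legendre symbol by Euler's criterion: (-201/89) ≡ (-201)^44 ≡ 88 (mod 89), i.e. (-201/89) = -1.
Legendre symbol -1 ⇒ 89 is inert.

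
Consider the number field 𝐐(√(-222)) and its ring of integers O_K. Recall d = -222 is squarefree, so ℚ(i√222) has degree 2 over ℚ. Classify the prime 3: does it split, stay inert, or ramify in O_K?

ramifies in O_K

-222 mod 4 = 2, hence disc K = 4·(-222) = -888 and O_K = ℤ[√-222].
disc(K) = -888 = 3·(-296), so p = 3 is ramified.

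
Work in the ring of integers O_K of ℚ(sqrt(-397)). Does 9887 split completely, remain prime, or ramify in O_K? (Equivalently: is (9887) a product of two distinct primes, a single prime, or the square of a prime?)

splits completely

d = -397 ≡ 3 (mod 4), so O_K = ℤ[√-397] and disc(K) = 4d = -1588.
Since gcd(9887, -1588) = 1 the prime 9887 does not ramify.
Legendre symbol by Euler's criterion: (-397/9887) ≡ (-397)^4943 ≡ 1 (mod 9887), i.e. (-397/9887) = 1.
Legendre symbol 1 ⇒ 9887 is split.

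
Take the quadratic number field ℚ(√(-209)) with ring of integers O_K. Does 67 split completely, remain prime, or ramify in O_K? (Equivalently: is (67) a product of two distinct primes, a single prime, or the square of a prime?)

d = -209 ≡ 3 (mod 4), so O_K = ℤ[√-209] and disc(K) = 4d = -836.
67 ∤ -836, so 67 is unramified.
Compute (-209/67) via Euler: 59^((67-1)/2) mod 67 = 1, so (-209/67) = 1.
d is a quadratic residue mod p, hence 67 splits in O_K.

p splits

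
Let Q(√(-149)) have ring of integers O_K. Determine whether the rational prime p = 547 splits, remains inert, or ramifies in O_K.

Since -149 ≢ 1 mod 4, the ring of integers is ℤ[√-149] with discriminant 4·(-149) = -596.
Since gcd(547, -596) = 1 the prime 547 does not ramify.
Legendre symbol by Euler's criterion: (-149/547) ≡ (-149)^273 ≡ 546 (mod 547), i.e. (-149/547) = -1.
Legendre symbol -1 ⇒ 547 is inert.

inert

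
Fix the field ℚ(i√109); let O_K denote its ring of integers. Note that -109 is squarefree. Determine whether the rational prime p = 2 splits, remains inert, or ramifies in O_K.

ramified — (2) = 𝔭²

d = -109 ≡ 3 (mod 4), so O_K = ℤ[√-109] and disc(K) = 4d = -436.
Ramification test: 2 | -436. The prime 2 ramifies in K.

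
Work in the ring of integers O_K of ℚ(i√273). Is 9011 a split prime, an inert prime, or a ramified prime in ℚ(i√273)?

d = -273 ≡ 3 (mod 4), so O_K = ℤ[√-273] and disc(K) = 4d = -1092.
disc(K) = -1092 is not divisible by 9011; 9011 is unramified.
Euler's criterion: (-273)^4505 mod 9011 = 9010. Thus (-273|9011) = -1.
(-273/9011) = -1, so 9011 is inert.

p is inert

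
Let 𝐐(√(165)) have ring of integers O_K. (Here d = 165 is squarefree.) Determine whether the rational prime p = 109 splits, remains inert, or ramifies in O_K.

Since 165 ≡ 1 mod 4, the ring of integers is ℤ[(1+√165)/2] with discriminant 165.
Since gcd(109, 165) = 1 the prime 109 does not ramify.
Euler's criterion: 165^54 mod 109 = 108. Thus (165|109) = -1.
d is a non-residue mod p, hence 109 remains inert in O_K.

p is inert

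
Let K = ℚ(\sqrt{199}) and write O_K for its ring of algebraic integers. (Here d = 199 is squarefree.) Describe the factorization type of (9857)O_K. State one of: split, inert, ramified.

split — (9857) = 𝔭₁𝔭₂ with 𝔭₁ ≠ 𝔭₂

199 mod 4 = 3, hence disc K = 4·199 = 796 and O_K = ℤ[√199].
9857 ∤ 796, so 9857 is unramified.
(199/9857) = 199^4928 mod 9857 = 1, giving Legendre symbol 1.
Legendre symbol 1 ⇒ 9857 is split.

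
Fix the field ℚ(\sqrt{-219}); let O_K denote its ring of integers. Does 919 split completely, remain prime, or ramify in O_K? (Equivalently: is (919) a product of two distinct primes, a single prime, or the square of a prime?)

-219 mod 4 = 1, hence disc K = -219 and O_K = ℤ[(1+√-219)/2].
disc(K) = -219 is not divisible by 919; 919 is unramified.
(-219/919) = 700^459 mod 919 = 918, giving Legendre symbol -1.
Legendre symbol -1 ⇒ 919 is inert.

inert — (919) stays prime in O_K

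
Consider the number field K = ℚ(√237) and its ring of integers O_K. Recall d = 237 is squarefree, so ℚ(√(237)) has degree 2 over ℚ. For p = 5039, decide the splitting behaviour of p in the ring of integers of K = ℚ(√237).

d = 237 ≡ 1 (mod 4), so O_K = ℤ[(1+√237)/2] and disc(K) = d = 237.
5039 ∤ 237, so 5039 is unramified.
Euler's criterion: 237^2519 mod 5039 = 5038. Thus (237|5039) = -1.
(237/5039) = -1, so 5039 is inert.

inert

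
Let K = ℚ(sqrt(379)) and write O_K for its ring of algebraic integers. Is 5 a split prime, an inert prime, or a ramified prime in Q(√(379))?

split

379 mod 4 = 3, hence disc K = 4·379 = 1516 and O_K = ℤ[√379].
5 ∤ 1516, so 5 is unramified.
Euler's criterion: 379^2 mod 5 = 1. Thus (379|5) = 1.
(379/5) = 1, so 5 splits.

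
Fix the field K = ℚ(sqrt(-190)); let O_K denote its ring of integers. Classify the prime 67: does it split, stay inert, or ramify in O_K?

67 remains inert

-190 mod 4 = 2, hence disc K = 4·(-190) = -760 and O_K = ℤ[√-190].
Since gcd(67, -760) = 1 the prime 67 does not ramify.
Compute (-190/67) via Euler: 11^((67-1)/2) mod 67 = 66, so (-190/67) = -1.
d is a non-residue mod p, hence 67 remains inert in O_K.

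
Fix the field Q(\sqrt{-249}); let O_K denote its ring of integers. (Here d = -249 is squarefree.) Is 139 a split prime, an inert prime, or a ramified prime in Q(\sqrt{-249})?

d = -249 ≡ 3 (mod 4), so O_K = ℤ[√-249] and disc(K) = 4d = -996.
139 ∤ -996, so 139 is unramified.
Compute (-249/139) via Euler: 29^((139-1)/2) mod 139 = 1, so (-249/139) = 1.
d is a quadratic residue mod p, hence 139 splits in O_K.

p splits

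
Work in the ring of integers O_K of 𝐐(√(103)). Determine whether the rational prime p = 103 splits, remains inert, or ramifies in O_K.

Since 103 ≢ 1 mod 4, the ring of integers is ℤ[√103] with discriminant 4·103 = 412.
disc(K) = 412 = 103·4, so p = 103 is ramified.

p ramifies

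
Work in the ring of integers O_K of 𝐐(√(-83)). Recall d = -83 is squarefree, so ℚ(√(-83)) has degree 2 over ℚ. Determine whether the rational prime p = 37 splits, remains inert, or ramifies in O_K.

Since -83 ≡ 1 mod 4, the ring of integers is ℤ[(1+√-83)/2] with discriminant -83.
Since gcd(37, -83) = 1 the prime 37 does not ramify.
Compute (-83/37) via Euler: 28^((37-1)/2) mod 37 = 1, so (-83/37) = 1.
(-83/37) = 1, so 37 splits.

splits completely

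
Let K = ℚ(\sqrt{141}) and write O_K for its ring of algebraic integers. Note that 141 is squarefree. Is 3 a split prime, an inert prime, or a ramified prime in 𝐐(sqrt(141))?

Since 141 ≡ 1 mod 4, the ring of integers is ℤ[(1+√141)/2] with discriminant 141.
Ramification test: 3 | 141. The prime 3 ramifies in K.

ramifies in O_K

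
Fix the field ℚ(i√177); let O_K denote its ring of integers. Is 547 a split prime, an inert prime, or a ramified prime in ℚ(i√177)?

d = -177 ≡ 3 (mod 4), so O_K = ℤ[√-177] and disc(K) = 4d = -708.
547 ∤ -708, so 547 is unramified.
Euler's criterion: (-177)^273 mod 547 = 546. Thus (-177|547) = -1.
d is a non-residue mod p, hence 547 remains inert in O_K.

remains prime (inert)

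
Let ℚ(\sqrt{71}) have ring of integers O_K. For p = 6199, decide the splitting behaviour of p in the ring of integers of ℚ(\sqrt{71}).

Since 71 ≢ 1 mod 4, the ring of integers is ℤ[√71] with discriminant 4·71 = 284.
Since gcd(6199, 284) = 1 the prime 6199 does not ramify.
Euler's criterion: 71^3099 mod 6199 = 1. Thus (71|6199) = 1.
Legendre symbol 1 ⇒ 6199 is split.

6199 splits in O_K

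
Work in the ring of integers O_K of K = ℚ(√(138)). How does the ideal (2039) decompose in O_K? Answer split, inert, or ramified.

d = 138 ≡ 2 (mod 4), so O_K = ℤ[√138] and disc(K) = 4d = 552.
2039 ∤ 552, so 2039 is unramified.
Euler's criterion: 138^1019 mod 2039 = 1. Thus (138|2039) = 1.
Legendre symbol 1 ⇒ 2039 is split.

2039 splits in O_K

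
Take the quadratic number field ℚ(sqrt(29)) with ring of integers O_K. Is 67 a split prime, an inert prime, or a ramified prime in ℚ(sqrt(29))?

splits completely

29 mod 4 = 1, hence disc K = 29 and O_K = ℤ[(1+√29)/2].
67 ∤ 29, so 67 is unramified.
(29/67) = 29^33 mod 67 = 1, giving Legendre symbol 1.
(29/67) = 1, so 67 splits.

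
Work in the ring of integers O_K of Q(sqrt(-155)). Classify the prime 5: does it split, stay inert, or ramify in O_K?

Since -155 ≡ 1 mod 4, the ring of integers is ℤ[(1+√-155)/2] with discriminant -155.
5 divides disc(K) = -155, so 5 ramifies.

5 is ramified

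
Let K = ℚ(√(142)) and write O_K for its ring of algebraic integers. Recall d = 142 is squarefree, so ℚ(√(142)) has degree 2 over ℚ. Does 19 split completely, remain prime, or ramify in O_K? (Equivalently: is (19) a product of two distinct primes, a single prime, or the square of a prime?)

split — (19) = 𝔭₁𝔭₂ with 𝔭₁ ≠ 𝔭₂

d = 142 ≡ 2 (mod 4), so O_K = ℤ[√142] and disc(K) = 4d = 568.
disc(K) = 568 is not divisible by 19; 19 is unramified.
Legendre symbol by Euler's criterion: (142/19) ≡ 142^9 ≡ 1 (mod 19), i.e. (142/19) = 1.
d is a quadratic residue mod p, hence 19 splits in O_K.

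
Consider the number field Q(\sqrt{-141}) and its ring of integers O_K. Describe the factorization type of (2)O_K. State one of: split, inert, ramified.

-141 mod 4 = 3, hence disc K = 4·(-141) = -564 and O_K = ℤ[√-141].
disc(K) = -564 = 2·(-282), so p = 2 is ramified.

ramified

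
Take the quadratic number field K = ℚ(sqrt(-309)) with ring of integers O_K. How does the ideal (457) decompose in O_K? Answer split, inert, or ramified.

Since -309 ≢ 1 mod 4, the ring of integers is ℤ[√-309] with discriminant 4·(-309) = -1236.
Since gcd(457, -1236) = 1 the prime 457 does not ramify.
Compute (-309/457) via Euler: 148^((457-1)/2) mod 457 = 456, so (-309/457) = -1.
d is a non-residue mod p, hence 457 remains inert in O_K.

inert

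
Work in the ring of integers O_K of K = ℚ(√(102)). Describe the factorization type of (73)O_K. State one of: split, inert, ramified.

p is inert

102 mod 4 = 2, hence disc K = 4·102 = 408 and O_K = ℤ[√102].
73 ∤ 408, so 73 is unramified.
(102/73) = 29^36 mod 73 = 72, giving Legendre symbol -1.
Legendre symbol -1 ⇒ 73 is inert.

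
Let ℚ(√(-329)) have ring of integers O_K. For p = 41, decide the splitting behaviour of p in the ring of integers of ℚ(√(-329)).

split

d = -329 ≡ 3 (mod 4), so O_K = ℤ[√-329] and disc(K) = 4d = -1316.
disc(K) = -1316 is not divisible by 41; 41 is unramified.
Euler's criterion: (-329)^20 mod 41 = 1. Thus (-329|41) = 1.
d is a quadratic residue mod p, hence 41 splits in O_K.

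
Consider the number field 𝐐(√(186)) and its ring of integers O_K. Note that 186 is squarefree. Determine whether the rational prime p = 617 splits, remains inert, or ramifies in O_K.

inert

d = 186 ≡ 2 (mod 4), so O_K = ℤ[√186] and disc(K) = 4d = 744.
Since gcd(617, 744) = 1 the prime 617 does not ramify.
Compute (186/617) via Euler: 186^((617-1)/2) mod 617 = 616, so (186/617) = -1.
d is a non-residue mod p, hence 617 remains inert in O_K.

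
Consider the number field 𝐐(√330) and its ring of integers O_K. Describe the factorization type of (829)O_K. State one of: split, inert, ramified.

330 mod 4 = 2, hence disc K = 4·330 = 1320 and O_K = ℤ[√330].
disc(K) = 1320 is not divisible by 829; 829 is unramified.
Legendre symbol by Euler's criterion: (330/829) ≡ 330^414 ≡ 828 (mod 829), i.e. (330/829) = -1.
(330/829) = -1, so 829 is inert.

p is inert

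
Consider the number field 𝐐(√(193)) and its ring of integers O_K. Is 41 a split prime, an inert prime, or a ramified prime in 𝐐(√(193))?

41 remains inert

Since 193 ≡ 1 mod 4, the ring of integers is ℤ[(1+√193)/2] with discriminant 193.
41 ∤ 193, so 41 is unramified.
Compute (193/41) via Euler: 29^((41-1)/2) mod 41 = 40, so (193/41) = -1.
(193/41) = -1, so 41 is inert.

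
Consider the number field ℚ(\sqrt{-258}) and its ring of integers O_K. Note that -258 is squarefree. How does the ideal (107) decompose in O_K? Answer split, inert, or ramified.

remains prime (inert)

d = -258 ≡ 2 (mod 4), so O_K = ℤ[√-258] and disc(K) = 4d = -1032.
107 ∤ -1032, so 107 is unramified.
(-258/107) = 63^53 mod 107 = 106, giving Legendre symbol -1.
(-258/107) = -1, so 107 is inert.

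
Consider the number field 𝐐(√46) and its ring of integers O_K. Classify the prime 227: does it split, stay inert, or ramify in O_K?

d = 46 ≡ 2 (mod 4), so O_K = ℤ[√46] and disc(K) = 4d = 184.
Since gcd(227, 184) = 1 the prime 227 does not ramify.
Legendre symbol by Euler's criterion: (46/227) ≡ 46^113 ≡ 226 (mod 227), i.e. (46/227) = -1.
Legendre symbol -1 ⇒ 227 is inert.

inert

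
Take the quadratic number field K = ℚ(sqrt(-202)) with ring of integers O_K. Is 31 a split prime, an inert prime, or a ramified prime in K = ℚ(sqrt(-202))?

-202 mod 4 = 2, hence disc K = 4·(-202) = -808 and O_K = ℤ[√-202].
31 ∤ -808, so 31 is unramified.
Compute (-202/31) via Euler: 15^((31-1)/2) mod 31 = 30, so (-202/31) = -1.
d is a non-residue mod p, hence 31 remains inert in O_K.

inert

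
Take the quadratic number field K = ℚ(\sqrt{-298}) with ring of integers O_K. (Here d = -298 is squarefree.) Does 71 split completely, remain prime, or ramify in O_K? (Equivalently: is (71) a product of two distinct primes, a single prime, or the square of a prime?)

p splits

d = -298 ≡ 2 (mod 4), so O_K = ℤ[√-298] and disc(K) = 4d = -1192.
71 ∤ -1192, so 71 is unramified.
Compute (-298/71) via Euler: 57^((71-1)/2) mod 71 = 1, so (-298/71) = 1.
(-298/71) = 1, so 71 splits.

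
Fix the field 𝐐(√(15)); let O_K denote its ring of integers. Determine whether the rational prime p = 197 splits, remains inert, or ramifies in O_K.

d = 15 ≡ 3 (mod 4), so O_K = ℤ[√15] and disc(K) = 4d = 60.
Since gcd(197, 60) = 1 the prime 197 does not ramify.
Legendre symbol by Euler's criterion: (15/197) ≡ 15^98 ≡ 1 (mod 197), i.e. (15/197) = 1.
(15/197) = 1, so 197 splits.

splits completely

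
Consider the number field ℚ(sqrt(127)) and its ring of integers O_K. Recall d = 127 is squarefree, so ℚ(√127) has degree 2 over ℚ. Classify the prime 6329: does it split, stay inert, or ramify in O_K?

inert — (6329) stays prime in O_K

d = 127 ≡ 3 (mod 4), so O_K = ℤ[√127] and disc(K) = 4d = 508.
Since gcd(6329, 508) = 1 the prime 6329 does not ramify.
(127/6329) = 127^3164 mod 6329 = 6328, giving Legendre symbol -1.
(127/6329) = -1, so 6329 is inert.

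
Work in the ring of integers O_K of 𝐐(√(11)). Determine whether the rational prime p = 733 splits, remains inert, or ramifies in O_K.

inert

Since 11 ≢ 1 mod 4, the ring of integers is ℤ[√11] with discriminant 4·11 = 44.
733 ∤ 44, so 733 is unramified.
Euler's criterion: 11^366 mod 733 = 732. Thus (11|733) = -1.
d is a non-residue mod p, hence 733 remains inert in O_K.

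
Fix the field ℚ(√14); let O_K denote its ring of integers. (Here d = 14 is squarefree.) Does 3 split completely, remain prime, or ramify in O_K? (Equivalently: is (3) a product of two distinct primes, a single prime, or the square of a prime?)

remains prime (inert)

Since 14 ≢ 1 mod 4, the ring of integers is ℤ[√14] with discriminant 4·14 = 56.
3 ∤ 56, so 3 is unramified.
Euler's criterion: 14^1 mod 3 = 2. Thus (14|3) = -1.
(14/3) = -1, so 3 is inert.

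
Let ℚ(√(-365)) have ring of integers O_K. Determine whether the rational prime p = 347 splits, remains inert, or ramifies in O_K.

347 splits in O_K

d = -365 ≡ 3 (mod 4), so O_K = ℤ[√-365] and disc(K) = 4d = -1460.
347 ∤ -1460, so 347 is unramified.
Compute (-365/347) via Euler: 329^((347-1)/2) mod 347 = 1, so (-365/347) = 1.
Legendre symbol 1 ⇒ 347 is split.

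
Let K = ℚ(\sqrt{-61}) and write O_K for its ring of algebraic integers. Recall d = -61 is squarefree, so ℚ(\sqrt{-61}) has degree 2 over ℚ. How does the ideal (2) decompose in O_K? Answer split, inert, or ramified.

Since -61 ≢ 1 mod 4, the ring of integers is ℤ[√-61] with discriminant 4·(-61) = -244.
Ramification test: 2 | -244. The prime 2 ramifies in K.

2 is ramified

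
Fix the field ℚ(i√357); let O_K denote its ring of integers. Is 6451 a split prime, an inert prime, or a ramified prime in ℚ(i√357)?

-357 mod 4 = 3, hence disc K = 4·(-357) = -1428 and O_K = ℤ[√-357].
6451 ∤ -1428, so 6451 is unramified.
(-357/6451) = 6094^3225 mod 6451 = 6450, giving Legendre symbol -1.
(-357/6451) = -1, so 6451 is inert.

6451 remains inert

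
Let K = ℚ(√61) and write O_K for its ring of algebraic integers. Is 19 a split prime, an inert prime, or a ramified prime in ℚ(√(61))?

d = 61 ≡ 1 (mod 4), so O_K = ℤ[(1+√61)/2] and disc(K) = d = 61.
19 ∤ 61, so 19 is unramified.
Euler's criterion: 61^9 mod 19 = 1. Thus (61|19) = 1.
d is a quadratic residue mod p, hence 19 splits in O_K.

19 splits in O_K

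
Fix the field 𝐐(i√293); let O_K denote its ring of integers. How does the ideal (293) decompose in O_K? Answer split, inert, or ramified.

p ramifies

d = -293 ≡ 3 (mod 4), so O_K = ℤ[√-293] and disc(K) = 4d = -1172.
Ramification test: 293 | -1172. The prime 293 ramifies in K.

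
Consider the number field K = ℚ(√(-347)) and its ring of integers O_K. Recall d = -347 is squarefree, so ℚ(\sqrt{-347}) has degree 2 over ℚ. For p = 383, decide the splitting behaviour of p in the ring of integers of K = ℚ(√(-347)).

383 splits in O_K

d = -347 ≡ 1 (mod 4), so O_K = ℤ[(1+√-347)/2] and disc(K) = d = -347.
Since gcd(383, -347) = 1 the prime 383 does not ramify.
Compute (-347/383) via Euler: 36^((383-1)/2) mod 383 = 1, so (-347/383) = 1.
d is a quadratic residue mod p, hence 383 splits in O_K.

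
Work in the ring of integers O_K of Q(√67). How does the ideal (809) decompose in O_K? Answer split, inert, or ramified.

inert

Since 67 ≢ 1 mod 4, the ring of integers is ℤ[√67] with discriminant 4·67 = 268.
Since gcd(809, 268) = 1 the prime 809 does not ramify.
Compute (67/809) via Euler: 67^((809-1)/2) mod 809 = 808, so (67/809) = -1.
(67/809) = -1, so 809 is inert.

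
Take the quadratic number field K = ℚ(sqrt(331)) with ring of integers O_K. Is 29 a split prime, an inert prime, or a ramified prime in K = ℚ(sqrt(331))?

d = 331 ≡ 3 (mod 4), so O_K = ℤ[√331] and disc(K) = 4d = 1324.
disc(K) = 1324 is not divisible by 29; 29 is unramified.
(331/29) = 12^14 mod 29 = 28, giving Legendre symbol -1.
d is a non-residue mod p, hence 29 remains inert in O_K.

inert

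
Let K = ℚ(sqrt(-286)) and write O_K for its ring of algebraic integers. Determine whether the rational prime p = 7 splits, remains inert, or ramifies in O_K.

split

Since -286 ≢ 1 mod 4, the ring of integers is ℤ[√-286] with discriminant 4·(-286) = -1144.
Since gcd(7, -1144) = 1 the prime 7 does not ramify.
(-286/7) = 1^3 mod 7 = 1, giving Legendre symbol 1.
Legendre symbol 1 ⇒ 7 is split.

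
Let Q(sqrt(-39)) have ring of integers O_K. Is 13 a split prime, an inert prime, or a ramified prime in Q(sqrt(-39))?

d = -39 ≡ 1 (mod 4), so O_K = ℤ[(1+√-39)/2] and disc(K) = d = -39.
disc(K) = -39 = 13·(-3), so p = 13 is ramified.

13 is ramified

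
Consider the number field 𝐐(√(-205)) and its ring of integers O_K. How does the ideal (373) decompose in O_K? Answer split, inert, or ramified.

-205 mod 4 = 3, hence disc K = 4·(-205) = -820 and O_K = ℤ[√-205].
disc(K) = -820 is not divisible by 373; 373 is unramified.
Legendre symbol by Euler's criterion: (-205/373) ≡ (-205)^186 ≡ 372 (mod 373), i.e. (-205/373) = -1.
(-205/373) = -1, so 373 is inert.

inert — (373) stays prime in O_K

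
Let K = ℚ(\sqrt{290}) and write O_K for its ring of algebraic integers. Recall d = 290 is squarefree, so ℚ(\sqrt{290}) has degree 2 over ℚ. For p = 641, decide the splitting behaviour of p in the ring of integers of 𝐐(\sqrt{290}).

Since 290 ≢ 1 mod 4, the ring of integers is ℤ[√290] with discriminant 4·290 = 1160.
Since gcd(641, 1160) = 1 the prime 641 does not ramify.
Compute (290/641) via Euler: 290^((641-1)/2) mod 641 = 640, so (290/641) = -1.
(290/641) = -1, so 641 is inert.

inert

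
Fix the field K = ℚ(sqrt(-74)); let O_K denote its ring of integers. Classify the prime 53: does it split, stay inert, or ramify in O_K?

Since -74 ≢ 1 mod 4, the ring of integers is ℤ[√-74] with discriminant 4·(-74) = -296.
disc(K) = -296 is not divisible by 53; 53 is unramified.
(-74/53) = 32^26 mod 53 = 52, giving Legendre symbol -1.
Legendre symbol -1 ⇒ 53 is inert.

remains prime (inert)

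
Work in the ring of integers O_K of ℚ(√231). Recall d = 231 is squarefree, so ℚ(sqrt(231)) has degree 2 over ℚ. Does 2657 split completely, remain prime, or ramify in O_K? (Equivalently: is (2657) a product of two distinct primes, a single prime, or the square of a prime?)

split

d = 231 ≡ 3 (mod 4), so O_K = ℤ[√231] and disc(K) = 4d = 924.
2657 ∤ 924, so 2657 is unramified.
(231/2657) = 231^1328 mod 2657 = 1, giving Legendre symbol 1.
d is a quadratic residue mod p, hence 2657 splits in O_K.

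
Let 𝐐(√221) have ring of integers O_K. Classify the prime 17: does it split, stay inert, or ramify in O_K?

221 mod 4 = 1, hence disc K = 221 and O_K = ℤ[(1+√221)/2].
17 divides disc(K) = 221, so 17 ramifies.

ramifies in O_K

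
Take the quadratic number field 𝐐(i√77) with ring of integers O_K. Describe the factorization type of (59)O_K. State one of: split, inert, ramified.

59 splits in O_K

-77 mod 4 = 3, hence disc K = 4·(-77) = -308 and O_K = ℤ[√-77].
Since gcd(59, -308) = 1 the prime 59 does not ramify.
Compute (-77/59) via Euler: 41^((59-1)/2) mod 59 = 1, so (-77/59) = 1.
d is a quadratic residue mod p, hence 59 splits in O_K.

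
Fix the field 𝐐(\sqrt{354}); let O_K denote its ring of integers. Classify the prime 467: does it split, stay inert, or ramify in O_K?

inert — (467) stays prime in O_K

Since 354 ≢ 1 mod 4, the ring of integers is ℤ[√354] with discriminant 4·354 = 1416.
Since gcd(467, 1416) = 1 the prime 467 does not ramify.
Euler's criterion: 354^233 mod 467 = 466. Thus (354|467) = -1.
(354/467) = -1, so 467 is inert.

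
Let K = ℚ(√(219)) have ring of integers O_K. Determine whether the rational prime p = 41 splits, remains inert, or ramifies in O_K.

d = 219 ≡ 3 (mod 4), so O_K = ℤ[√219] and disc(K) = 4d = 876.
41 ∤ 876, so 41 is unramified.
Compute (219/41) via Euler: 14^((41-1)/2) mod 41 = 40, so (219/41) = -1.
Legendre symbol -1 ⇒ 41 is inert.

41 remains inert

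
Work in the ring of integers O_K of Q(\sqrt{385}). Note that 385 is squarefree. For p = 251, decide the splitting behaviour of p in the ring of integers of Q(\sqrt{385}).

inert

d = 385 ≡ 1 (mod 4), so O_K = ℤ[(1+√385)/2] and disc(K) = d = 385.
251 ∤ 385, so 251 is unramified.
Euler's criterion: 385^125 mod 251 = 250. Thus (385|251) = -1.
(385/251) = -1, so 251 is inert.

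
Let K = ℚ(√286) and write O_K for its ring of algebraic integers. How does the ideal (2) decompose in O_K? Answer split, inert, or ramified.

ramifies in O_K

d = 286 ≡ 2 (mod 4), so O_K = ℤ[√286] and disc(K) = 4d = 1144.
2 divides disc(K) = 1144, so 2 ramifies.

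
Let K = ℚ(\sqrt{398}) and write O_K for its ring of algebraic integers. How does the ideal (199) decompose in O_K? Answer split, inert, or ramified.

199 is ramified

d = 398 ≡ 2 (mod 4), so O_K = ℤ[√398] and disc(K) = 4d = 1592.
Ramification test: 199 | 1592. The prime 199 ramifies in K.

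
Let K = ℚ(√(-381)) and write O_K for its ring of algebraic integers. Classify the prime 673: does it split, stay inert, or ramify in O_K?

split — (673) = 𝔭₁𝔭₂ with 𝔭₁ ≠ 𝔭₂

d = -381 ≡ 3 (mod 4), so O_K = ℤ[√-381] and disc(K) = 4d = -1524.
673 ∤ -1524, so 673 is unramified.
(-381/673) = 292^336 mod 673 = 1, giving Legendre symbol 1.
Legendre symbol 1 ⇒ 673 is split.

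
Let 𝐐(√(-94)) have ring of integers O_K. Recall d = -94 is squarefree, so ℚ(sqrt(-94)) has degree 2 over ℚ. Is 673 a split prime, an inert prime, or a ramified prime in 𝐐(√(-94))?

inert

d = -94 ≡ 2 (mod 4), so O_K = ℤ[√-94] and disc(K) = 4d = -376.
673 ∤ -376, so 673 is unramified.
Legendre symbol by Euler's criterion: (-94/673) ≡ (-94)^336 ≡ 672 (mod 673), i.e. (-94/673) = -1.
d is a non-residue mod p, hence 673 remains inert in O_K.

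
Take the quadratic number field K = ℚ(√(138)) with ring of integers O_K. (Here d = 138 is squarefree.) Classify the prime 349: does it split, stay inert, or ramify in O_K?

inert — (349) stays prime in O_K

138 mod 4 = 2, hence disc K = 4·138 = 552 and O_K = ℤ[√138].
349 ∤ 552, so 349 is unramified.
Compute (138/349) via Euler: 138^((349-1)/2) mod 349 = 348, so (138/349) = -1.
(138/349) = -1, so 349 is inert.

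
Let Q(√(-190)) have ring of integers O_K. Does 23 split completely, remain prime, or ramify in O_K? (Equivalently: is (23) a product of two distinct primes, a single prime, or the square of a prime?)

inert

d = -190 ≡ 2 (mod 4), so O_K = ℤ[√-190] and disc(K) = 4d = -760.
disc(K) = -760 is not divisible by 23; 23 is unramified.
Compute (-190/23) via Euler: 17^((23-1)/2) mod 23 = 22, so (-190/23) = -1.
Legendre symbol -1 ⇒ 23 is inert.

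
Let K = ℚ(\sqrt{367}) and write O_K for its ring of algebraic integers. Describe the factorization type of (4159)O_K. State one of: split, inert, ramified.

367 mod 4 = 3, hence disc K = 4·367 = 1468 and O_K = ℤ[√367].
Since gcd(4159, 1468) = 1 the prime 4159 does not ramify.
Euler's criterion: 367^2079 mod 4159 = 4158. Thus (367|4159) = -1.
d is a non-residue mod p, hence 4159 remains inert in O_K.

4159 remains inert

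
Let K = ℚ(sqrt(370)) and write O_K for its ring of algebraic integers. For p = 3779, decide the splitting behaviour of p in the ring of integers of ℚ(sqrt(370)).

p splits

370 mod 4 = 2, hence disc K = 4·370 = 1480 and O_K = ℤ[√370].
Since gcd(3779, 1480) = 1 the prime 3779 does not ramify.
(370/3779) = 370^1889 mod 3779 = 1, giving Legendre symbol 1.
d is a quadratic residue mod p, hence 3779 splits in O_K.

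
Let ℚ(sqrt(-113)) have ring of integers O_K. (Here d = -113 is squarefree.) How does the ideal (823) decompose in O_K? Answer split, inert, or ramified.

p is inert

Since -113 ≢ 1 mod 4, the ring of integers is ℤ[√-113] with discriminant 4·(-113) = -452.
disc(K) = -452 is not divisible by 823; 823 is unramified.
Compute (-113/823) via Euler: 710^((823-1)/2) mod 823 = 822, so (-113/823) = -1.
Legendre symbol -1 ⇒ 823 is inert.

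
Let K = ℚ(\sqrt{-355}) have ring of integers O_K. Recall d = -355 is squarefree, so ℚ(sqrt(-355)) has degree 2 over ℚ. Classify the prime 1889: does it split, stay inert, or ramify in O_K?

Since -355 ≡ 1 mod 4, the ring of integers is ℤ[(1+√-355)/2] with discriminant -355.
1889 ∤ -355, so 1889 is unramified.
Euler's criterion: (-355)^944 mod 1889 = 1. Thus (-355|1889) = 1.
(-355/1889) = 1, so 1889 splits.

split — (1889) = 𝔭₁𝔭₂ with 𝔭₁ ≠ 𝔭₂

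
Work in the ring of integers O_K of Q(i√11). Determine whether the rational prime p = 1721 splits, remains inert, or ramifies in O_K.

-11 mod 4 = 1, hence disc K = -11 and O_K = ℤ[(1+√-11)/2].
disc(K) = -11 is not divisible by 1721; 1721 is unramified.
Legendre symbol by Euler's criterion: (-11/1721) ≡ (-11)^860 ≡ 1 (mod 1721), i.e. (-11/1721) = 1.
Legendre symbol 1 ⇒ 1721 is split.

split — (1721) = 𝔭₁𝔭₂ with 𝔭₁ ≠ 𝔭₂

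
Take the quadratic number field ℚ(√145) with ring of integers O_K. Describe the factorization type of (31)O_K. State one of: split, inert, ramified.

Since 145 ≡ 1 mod 4, the ring of integers is ℤ[(1+√145)/2] with discriminant 145.
disc(K) = 145 is not divisible by 31; 31 is unramified.
(145/31) = 21^15 mod 31 = 30, giving Legendre symbol -1.
(145/31) = -1, so 31 is inert.

remains prime (inert)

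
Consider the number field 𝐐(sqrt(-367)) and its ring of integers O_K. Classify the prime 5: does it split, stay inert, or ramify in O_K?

inert

-367 mod 4 = 1, hence disc K = -367 and O_K = ℤ[(1+√-367)/2].
disc(K) = -367 is not divisible by 5; 5 is unramified.
(-367/5) = 3^2 mod 5 = 4, giving Legendre symbol -1.
(-367/5) = -1, so 5 is inert.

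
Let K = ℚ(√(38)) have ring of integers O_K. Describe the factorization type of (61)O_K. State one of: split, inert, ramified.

p is inert

Since 38 ≢ 1 mod 4, the ring of integers is ℤ[√38] with discriminant 4·38 = 152.
disc(K) = 152 is not divisible by 61; 61 is unramified.
Euler's criterion: 38^30 mod 61 = 60. Thus (38|61) = -1.
Legendre symbol -1 ⇒ 61 is inert.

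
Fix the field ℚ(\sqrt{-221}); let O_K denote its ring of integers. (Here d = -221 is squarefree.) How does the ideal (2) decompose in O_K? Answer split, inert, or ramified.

-221 mod 4 = 3, hence disc K = 4·(-221) = -884 and O_K = ℤ[√-221].
disc(K) = -884 = 2·(-442), so p = 2 is ramified.

ramified — (2) = 𝔭²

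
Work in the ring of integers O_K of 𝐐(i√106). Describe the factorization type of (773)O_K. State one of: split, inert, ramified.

split — (773) = 𝔭₁𝔭₂ with 𝔭₁ ≠ 𝔭₂

Since -106 ≢ 1 mod 4, the ring of integers is ℤ[√-106] with discriminant 4·(-106) = -424.
773 ∤ -424, so 773 is unramified.
Compute (-106/773) via Euler: 667^((773-1)/2) mod 773 = 1, so (-106/773) = 1.
(-106/773) = 1, so 773 splits.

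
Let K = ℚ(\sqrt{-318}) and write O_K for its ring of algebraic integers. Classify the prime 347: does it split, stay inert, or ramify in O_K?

split

-318 mod 4 = 2, hence disc K = 4·(-318) = -1272 and O_K = ℤ[√-318].
Since gcd(347, -1272) = 1 the prime 347 does not ramify.
Legendre symbol by Euler's criterion: (-318/347) ≡ (-318)^173 ≡ 1 (mod 347), i.e. (-318/347) = 1.
(-318/347) = 1, so 347 splits.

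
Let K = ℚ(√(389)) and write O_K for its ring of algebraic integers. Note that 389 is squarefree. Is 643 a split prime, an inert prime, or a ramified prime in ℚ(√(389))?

inert — (643) stays prime in O_K

d = 389 ≡ 1 (mod 4), so O_K = ℤ[(1+√389)/2] and disc(K) = d = 389.
Since gcd(643, 389) = 1 the prime 643 does not ramify.
Euler's criterion: 389^321 mod 643 = 642. Thus (389|643) = -1.
Legendre symbol -1 ⇒ 643 is inert.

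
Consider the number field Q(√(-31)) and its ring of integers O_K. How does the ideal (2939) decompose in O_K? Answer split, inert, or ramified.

-31 mod 4 = 1, hence disc K = -31 and O_K = ℤ[(1+√-31)/2].
Since gcd(2939, -31) = 1 the prime 2939 does not ramify.
Euler's criterion: (-31)^1469 mod 2939 = 1. Thus (-31|2939) = 1.
d is a quadratic residue mod p, hence 2939 splits in O_K.

split — (2939) = 𝔭₁𝔭₂ with 𝔭₁ ≠ 𝔭₂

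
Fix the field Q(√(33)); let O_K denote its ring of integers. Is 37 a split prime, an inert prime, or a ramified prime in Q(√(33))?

splits completely

33 mod 4 = 1, hence disc K = 33 and O_K = ℤ[(1+√33)/2].
Since gcd(37, 33) = 1 the prime 37 does not ramify.
(33/37) = 33^18 mod 37 = 1, giving Legendre symbol 1.
Legendre symbol 1 ⇒ 37 is split.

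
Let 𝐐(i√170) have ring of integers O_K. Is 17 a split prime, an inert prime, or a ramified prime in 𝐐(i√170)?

d = -170 ≡ 2 (mod 4), so O_K = ℤ[√-170] and disc(K) = 4d = -680.
disc(K) = -680 = 17·(-40), so p = 17 is ramified.

17 is ramified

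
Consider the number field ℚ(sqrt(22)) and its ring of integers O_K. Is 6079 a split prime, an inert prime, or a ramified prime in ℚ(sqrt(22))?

split — (6079) = 𝔭₁𝔭₂ with 𝔭₁ ≠ 𝔭₂

d = 22 ≡ 2 (mod 4), so O_K = ℤ[√22] and disc(K) = 4d = 88.
Since gcd(6079, 88) = 1 the prime 6079 does not ramify.
Euler's criterion: 22^3039 mod 6079 = 1. Thus (22|6079) = 1.
d is a quadratic residue mod p, hence 6079 splits in O_K.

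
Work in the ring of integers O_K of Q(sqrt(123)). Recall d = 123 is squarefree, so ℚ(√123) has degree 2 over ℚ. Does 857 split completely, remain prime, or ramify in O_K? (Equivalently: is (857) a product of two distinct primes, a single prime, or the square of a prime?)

Since 123 ≢ 1 mod 4, the ring of integers is ℤ[√123] with discriminant 4·123 = 492.
disc(K) = 492 is not divisible by 857; 857 is unramified.
Euler's criterion: 123^428 mod 857 = 856. Thus (123|857) = -1.
d is a non-residue mod p, hence 857 remains inert in O_K.

p is inert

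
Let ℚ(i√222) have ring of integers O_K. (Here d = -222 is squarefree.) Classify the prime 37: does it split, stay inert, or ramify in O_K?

Since -222 ≢ 1 mod 4, the ring of integers is ℤ[√-222] with discriminant 4·(-222) = -888.
Ramification test: 37 | -888. The prime 37 ramifies in K.

ramifies in O_K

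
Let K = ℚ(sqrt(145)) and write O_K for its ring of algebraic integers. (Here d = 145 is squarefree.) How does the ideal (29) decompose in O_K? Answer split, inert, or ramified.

Since 145 ≡ 1 mod 4, the ring of integers is ℤ[(1+√145)/2] with discriminant 145.
29 divides disc(K) = 145, so 29 ramifies.

ramified — (29) = 𝔭²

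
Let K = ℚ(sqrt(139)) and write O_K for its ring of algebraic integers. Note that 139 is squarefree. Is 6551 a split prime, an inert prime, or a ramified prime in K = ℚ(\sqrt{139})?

d = 139 ≡ 3 (mod 4), so O_K = ℤ[√139] and disc(K) = 4d = 556.
Since gcd(6551, 556) = 1 the prime 6551 does not ramify.
(139/6551) = 139^3275 mod 6551 = 1, giving Legendre symbol 1.
(139/6551) = 1, so 6551 splits.

p splits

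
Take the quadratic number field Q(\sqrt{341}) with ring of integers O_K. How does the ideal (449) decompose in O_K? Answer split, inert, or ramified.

341 mod 4 = 1, hence disc K = 341 and O_K = ℤ[(1+√341)/2].
449 ∤ 341, so 449 is unramified.
Euler's criterion: 341^224 mod 449 = 448. Thus (341|449) = -1.
(341/449) = -1, so 449 is inert.

remains prime (inert)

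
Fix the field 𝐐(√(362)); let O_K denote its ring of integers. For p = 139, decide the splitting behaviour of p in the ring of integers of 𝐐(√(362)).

139 remains inert

362 mod 4 = 2, hence disc K = 4·362 = 1448 and O_K = ℤ[√362].
139 ∤ 1448, so 139 is unramified.
Compute (362/139) via Euler: 84^((139-1)/2) mod 139 = 138, so (362/139) = -1.
Legendre symbol -1 ⇒ 139 is inert.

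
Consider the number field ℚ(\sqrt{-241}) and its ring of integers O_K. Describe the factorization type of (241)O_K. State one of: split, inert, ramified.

p ramifies

d = -241 ≡ 3 (mod 4), so O_K = ℤ[√-241] and disc(K) = 4d = -964.
Ramification test: 241 | -964. The prime 241 ramifies in K.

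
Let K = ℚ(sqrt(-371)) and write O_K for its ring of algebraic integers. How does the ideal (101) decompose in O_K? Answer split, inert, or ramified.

splits completely

Since -371 ≡ 1 mod 4, the ring of integers is ℤ[(1+√-371)/2] with discriminant -371.
Since gcd(101, -371) = 1 the prime 101 does not ramify.
Compute (-371/101) via Euler: 33^((101-1)/2) mod 101 = 1, so (-371/101) = 1.
d is a quadratic residue mod p, hence 101 splits in O_K.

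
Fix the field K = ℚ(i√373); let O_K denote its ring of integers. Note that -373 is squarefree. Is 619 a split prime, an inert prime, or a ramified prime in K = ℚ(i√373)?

split

-373 mod 4 = 3, hence disc K = 4·(-373) = -1492 and O_K = ℤ[√-373].
619 ∤ -1492, so 619 is unramified.
Compute (-373/619) via Euler: 246^((619-1)/2) mod 619 = 1, so (-373/619) = 1.
d is a quadratic residue mod p, hence 619 splits in O_K.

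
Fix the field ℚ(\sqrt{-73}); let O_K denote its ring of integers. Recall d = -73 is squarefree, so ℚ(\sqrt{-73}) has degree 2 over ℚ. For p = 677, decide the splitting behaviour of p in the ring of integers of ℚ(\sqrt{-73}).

remains prime (inert)

Since -73 ≢ 1 mod 4, the ring of integers is ℤ[√-73] with discriminant 4·(-73) = -292.
Since gcd(677, -292) = 1 the prime 677 does not ramify.
Compute (-73/677) via Euler: 604^((677-1)/2) mod 677 = 676, so (-73/677) = -1.
Legendre symbol -1 ⇒ 677 is inert.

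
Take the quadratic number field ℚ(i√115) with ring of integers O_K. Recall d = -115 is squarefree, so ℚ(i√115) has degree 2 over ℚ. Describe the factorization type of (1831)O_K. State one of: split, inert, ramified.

d = -115 ≡ 1 (mod 4), so O_K = ℤ[(1+√-115)/2] and disc(K) = d = -115.
Since gcd(1831, -115) = 1 the prime 1831 does not ramify.
Compute (-115/1831) via Euler: 1716^((1831-1)/2) mod 1831 = 1830, so (-115/1831) = -1.
d is a non-residue mod p, hence 1831 remains inert in O_K.

inert — (1831) stays prime in O_K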